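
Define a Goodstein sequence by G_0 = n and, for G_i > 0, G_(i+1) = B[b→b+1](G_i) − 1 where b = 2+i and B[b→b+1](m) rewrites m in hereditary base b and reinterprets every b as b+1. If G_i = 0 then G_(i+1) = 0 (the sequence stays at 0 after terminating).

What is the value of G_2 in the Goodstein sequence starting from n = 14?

1281

G_0=14  [base 2] 2^(2 + 1) + 2^2 + 2  →[2↦3]→  3^(3 + 1) + 3^3 + 3 = 111  −1 ⇒ G_1=110
G_1=110  [base 3] 3^(3 + 1) + 3^3 + 2  →[3↦4]→  4^(4 + 1) + 4^4 + 2 = 1282  −1 ⇒ G_2=1281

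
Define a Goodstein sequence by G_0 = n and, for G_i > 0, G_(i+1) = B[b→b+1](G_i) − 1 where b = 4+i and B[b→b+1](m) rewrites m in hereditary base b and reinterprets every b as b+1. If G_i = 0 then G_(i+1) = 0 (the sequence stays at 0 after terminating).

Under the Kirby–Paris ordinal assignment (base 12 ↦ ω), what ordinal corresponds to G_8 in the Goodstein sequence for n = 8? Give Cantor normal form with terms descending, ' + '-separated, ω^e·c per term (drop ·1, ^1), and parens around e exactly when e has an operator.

7

[0] 8 ≡ 2·4 (base 4). Lift 5: 10. −1: 9.
[1] 9 ≡ 5 + 4 (base 5). Lift 6: 10. −1: 9.
[2] 9 ≡ 6 + 3 (base 6). Lift 7: 10. −1: 9.
[3] 9 ≡ 7 + 2 (base 7). Lift 8: 10. −1: 9.
[4] 9 ≡ 8 + 1 (base 8). Lift 9: 10. −1: 9.
[5] 9 ≡ 9 (base 9). Lift 10: 10. −1: 9.
[6] 9 ≡ 9 (base 10). Lift 11: 9. −1: 8.
[7] 8 ≡ 8 (base 11). Lift 12: 8. −1: 7.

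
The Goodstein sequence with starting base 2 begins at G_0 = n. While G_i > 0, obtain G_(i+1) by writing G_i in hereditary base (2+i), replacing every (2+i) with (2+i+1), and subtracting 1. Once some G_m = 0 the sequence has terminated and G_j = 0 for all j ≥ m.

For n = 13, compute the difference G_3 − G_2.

14813

G_0=13  [base 2] 2^(2 + 1) + 2^2 + 1  →[2↦3]→  3^(3 + 1) + 3^3 + 1 = 109  −1 ⇒ G_1=108
G_1=108  [base 3] 3^(3 + 1) + 3^3  →[3↦4]→  4^(4 + 1) + 4^4 = 1280  −1 ⇒ G_2=1279
G_2=1279  [base 4] 4^(4 + 1) + 3·4^3 + 3·4^2 + 3·4 + 3  →[4↦5]→  5^(5 + 1) + 3·5^3 + 3·5^2 + 3·5 + 3 = 16093  −1 ⇒ G_3=16092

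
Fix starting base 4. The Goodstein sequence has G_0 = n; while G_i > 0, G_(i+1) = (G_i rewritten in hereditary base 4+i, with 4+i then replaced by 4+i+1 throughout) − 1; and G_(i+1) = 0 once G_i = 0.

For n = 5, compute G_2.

base 4: 5 = 4 + 1; at 5: 5 + 1 = 6; next = 5
base 5: 5 = 5; at 6: 6 = 6; next = 5
base 6: 5 = 5; at 7: 5 = 5; next = 4

5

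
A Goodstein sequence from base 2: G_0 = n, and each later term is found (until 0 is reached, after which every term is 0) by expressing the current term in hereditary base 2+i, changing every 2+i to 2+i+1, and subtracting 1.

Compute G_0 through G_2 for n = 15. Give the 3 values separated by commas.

base 2: 15 = 2^(2 + 1) + 2^2 + 2 + 1; at 3: 3^(3 + 1) + 3^3 + 3 + 1 = 112; next = 111
base 3: 111 = 3^(3 + 1) + 3^3 + 3; at 4: 4^(4 + 1) + 4^4 + 4 = 1284; next = 1283

15, 111, 1283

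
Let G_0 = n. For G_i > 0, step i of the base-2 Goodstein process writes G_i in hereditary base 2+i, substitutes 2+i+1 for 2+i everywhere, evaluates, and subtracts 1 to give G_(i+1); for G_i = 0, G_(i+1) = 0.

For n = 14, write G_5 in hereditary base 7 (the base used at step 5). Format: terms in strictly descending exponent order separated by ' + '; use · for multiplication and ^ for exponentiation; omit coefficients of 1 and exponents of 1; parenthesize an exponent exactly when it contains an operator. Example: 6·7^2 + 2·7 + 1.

7^(7 + 1) + 5·7^5 + 5·7^4 + 5·7^3 + 5·7^2 + 5·7 + 4

G_0=14  [base 2] 2^(2 + 1) + 2^2 + 2  →[2↦3]→  3^(3 + 1) + 3^3 + 3 = 111  −1 ⇒ G_1=110
G_1=110  [base 3] 3^(3 + 1) + 3^3 + 2  →[3↦4]→  4^(4 + 1) + 4^4 + 2 = 1282  −1 ⇒ G_2=1281
G_2=1281  [base 4] 4^(4 + 1) + 4^4 + 1  →[4↦5]→  5^(5 + 1) + 5^5 + 1 = 18751  −1 ⇒ G_3=18750
G_3=18750  [base 5] 5^(5 + 1) + 5^5  →[5↦6]→  6^(6 + 1) + 6^6 = 326592  −1 ⇒ G_4=326591
G_4=326591  [base 6] 6^(6 + 1) + 5·6^5 + 5·6^4 + 5·6^3 + 5·6^2 + 5·6 + 5  →[6↦7]→  7^(7 + 1) + 5·7^5 + 5·7^4 + 5·7^3 + 5·7^2 + 5·7 + 5 = 5862841  −1 ⇒ G_5=5862840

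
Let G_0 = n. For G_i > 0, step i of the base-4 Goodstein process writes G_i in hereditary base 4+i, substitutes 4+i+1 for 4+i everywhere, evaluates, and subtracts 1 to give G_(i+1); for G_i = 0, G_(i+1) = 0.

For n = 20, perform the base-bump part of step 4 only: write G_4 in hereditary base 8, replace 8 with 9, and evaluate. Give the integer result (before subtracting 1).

20 —HB4→ 4^2 + 4 —bump→ 5^2 + 5 = 30 —(−1)→ 29
29 —HB5→ 5^2 + 4 —bump→ 6^2 + 4 = 40 —(−1)→ 39
39 —HB6→ 6^2 + 3 —bump→ 7^2 + 3 = 52 —(−1)→ 51
51 —HB7→ 7^2 + 2 —bump→ 8^2 + 2 = 66 —(−1)→ 65
65 —HB8→ 8^2 + 1 —bump→ 9^2 + 1 = 82 —(−1)→ 81

82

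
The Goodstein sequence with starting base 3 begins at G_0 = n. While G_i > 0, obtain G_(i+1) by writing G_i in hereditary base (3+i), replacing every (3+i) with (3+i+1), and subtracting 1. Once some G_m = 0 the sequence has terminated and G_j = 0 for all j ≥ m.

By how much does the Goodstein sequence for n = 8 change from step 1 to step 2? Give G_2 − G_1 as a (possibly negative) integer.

1

G_0=8  [base 3] 2·3 + 2  →[3↦4]→  2·4 + 2 = 10  −1 ⇒ G_1=9
G_1=9  [base 4] 2·4 + 1  →[4↦5]→  2·5 + 1 = 11  −1 ⇒ G_2=10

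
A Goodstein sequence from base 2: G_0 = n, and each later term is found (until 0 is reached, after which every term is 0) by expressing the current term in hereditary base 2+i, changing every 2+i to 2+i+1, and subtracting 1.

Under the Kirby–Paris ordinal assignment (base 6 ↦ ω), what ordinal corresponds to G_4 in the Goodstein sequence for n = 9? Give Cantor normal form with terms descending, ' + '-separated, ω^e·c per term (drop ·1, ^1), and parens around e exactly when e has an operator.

G_0 = 9. HB_2(9) = 2^(2 + 1) + 1. Bump = 82. G_1 = 81.
G_1 = 81. HB_3(81) = 3^(3 + 1). Bump = 1024. G_2 = 1023.
G_2 = 1023. HB_4(1023) = 3·4^4 + 3·4^3 + 3·4^2 + 3·4 + 3. Bump = 9843. G_3 = 9842.
G_3 = 9842. HB_5(9842) = 3·5^5 + 3·5^3 + 3·5^2 + 3·5 + 2. Bump = 140744. G_4 = 140743.
G_4 = 140743. HB_6(140743) = 3·6^6 + 3·6^3 + 3·6^2 + 3·6 + 1. Bump = 2471827. G_5 = 2471826.

ω^ω·3 + ω^3·3 + ω^2·3 + ω·3 + 1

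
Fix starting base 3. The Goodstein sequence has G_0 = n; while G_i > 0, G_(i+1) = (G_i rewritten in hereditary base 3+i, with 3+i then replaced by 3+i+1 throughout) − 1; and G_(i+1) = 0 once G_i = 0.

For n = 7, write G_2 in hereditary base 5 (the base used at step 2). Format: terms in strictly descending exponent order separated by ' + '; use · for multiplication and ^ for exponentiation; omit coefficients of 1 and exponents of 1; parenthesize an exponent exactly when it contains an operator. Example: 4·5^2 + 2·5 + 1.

5 + 4

G_0 = 7. HB_3(7) = 2·3 + 1. Bump = 9. G_1 = 8.
G_1 = 8. HB_4(8) = 2·4. Bump = 10. G_2 = 9.
G_2 = 9. HB_5(9) = 5 + 4. Bump = 10. G_3 = 9.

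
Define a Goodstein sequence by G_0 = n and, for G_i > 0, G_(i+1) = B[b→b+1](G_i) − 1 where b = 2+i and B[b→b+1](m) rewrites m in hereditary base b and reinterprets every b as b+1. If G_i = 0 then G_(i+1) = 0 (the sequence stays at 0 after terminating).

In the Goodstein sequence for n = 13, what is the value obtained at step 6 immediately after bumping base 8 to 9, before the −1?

i=0: 13 = 2^(2 + 1) + 2^2 + 1 (b=2); 2→3: 3^(3 + 1) + 3^3 + 1 = 109; 109−1 = 108
i=1: 108 = 3^(3 + 1) + 3^3 (b=3); 3→4: 4^(4 + 1) + 4^4 = 1280; 1280−1 = 1279
i=2: 1279 = 4^(4 + 1) + 3·4^3 + 3·4^2 + 3·4 + 3 (b=4); 4→5: 5^(5 + 1) + 3·5^3 + 3·5^2 + 3·5 + 3 = 16093; 16093−1 = 16092
i=3: 16092 = 5^(5 + 1) + 3·5^3 + 3·5^2 + 3·5 + 2 (b=5); 5→6: 6^(6 + 1) + 3·6^3 + 3·6^2 + 3·6 + 2 = 280712; 280712−1 = 280711
i=4: 280711 = 6^(6 + 1) + 3·6^3 + 3·6^2 + 3·6 + 1 (b=6); 6→7: 7^(7 + 1) + 3·7^3 + 3·7^2 + 3·7 + 1 = 5765999; 5765999−1 = 5765998
i=5: 5765998 = 7^(7 + 1) + 3·7^3 + 3·7^2 + 3·7 (b=7); 7→8: 8^(8 + 1) + 3·8^3 + 3·8^2 + 3·8 = 134219480; 134219480−1 = 134219479
i=6: 134219479 = 8^(8 + 1) + 3·8^3 + 3·8^2 + 2·8 + 7 (b=8); 8→9: 9^(9 + 1) + 3·9^3 + 3·9^2 + 2·9 + 7 = 3486786856; 3486786856−1 = 3486786855

3486786856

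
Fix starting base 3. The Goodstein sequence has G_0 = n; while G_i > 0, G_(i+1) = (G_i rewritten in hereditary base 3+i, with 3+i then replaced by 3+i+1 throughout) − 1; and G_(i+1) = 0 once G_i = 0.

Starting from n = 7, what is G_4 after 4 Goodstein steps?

(0) 7|_3 = 2·3 + 1 ↦ 2·4 + 1|_4 = 9 ⇒ 8
(1) 8|_4 = 2·4 ↦ 2·5|_5 = 10 ⇒ 9
(2) 9|_5 = 5 + 4 ↦ 6 + 4|_6 = 10 ⇒ 9
(3) 9|_6 = 6 + 3 ↦ 7 + 3|_7 = 10 ⇒ 9

9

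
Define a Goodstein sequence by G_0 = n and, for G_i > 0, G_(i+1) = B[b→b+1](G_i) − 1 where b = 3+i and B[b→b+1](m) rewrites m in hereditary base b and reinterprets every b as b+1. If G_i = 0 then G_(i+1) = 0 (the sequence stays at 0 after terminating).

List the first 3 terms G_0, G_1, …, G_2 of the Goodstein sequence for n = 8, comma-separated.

(0) 8|_3 = 2·3 + 2 ↦ 2·4 + 2|_4 = 10 ⇒ 9
(1) 9|_4 = 2·4 + 1 ↦ 2·5 + 1|_5 = 11 ⇒ 10

8, 9, 10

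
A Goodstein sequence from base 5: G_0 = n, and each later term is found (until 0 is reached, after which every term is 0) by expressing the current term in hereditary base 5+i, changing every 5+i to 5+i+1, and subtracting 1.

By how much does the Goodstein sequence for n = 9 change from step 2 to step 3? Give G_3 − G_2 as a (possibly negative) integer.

0

G_0 = 9. HB_5(9) = 5 + 4. Bump = 10. G_1 = 9.
G_1 = 9. HB_6(9) = 6 + 3. Bump = 10. G_2 = 9.
G_2 = 9. HB_7(9) = 7 + 2. Bump = 10. G_3 = 9.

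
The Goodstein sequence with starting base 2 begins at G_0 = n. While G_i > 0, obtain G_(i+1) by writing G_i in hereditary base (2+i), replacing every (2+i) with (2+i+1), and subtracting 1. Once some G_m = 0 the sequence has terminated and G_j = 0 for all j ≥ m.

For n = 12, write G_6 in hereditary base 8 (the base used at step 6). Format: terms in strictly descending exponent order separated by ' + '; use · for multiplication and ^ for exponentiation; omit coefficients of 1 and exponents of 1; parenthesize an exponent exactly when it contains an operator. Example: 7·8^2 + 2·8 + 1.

12 —HB2→ 2^(2 + 1) + 2^2 —bump→ 3^(3 + 1) + 3^3 = 108 —(−1)→ 107
107 —HB3→ 3^(3 + 1) + 2·3^2 + 2·3 + 2 —bump→ 4^(4 + 1) + 2·4^2 + 2·4 + 2 = 1066 —(−1)→ 1065
1065 —HB4→ 4^(4 + 1) + 2·4^2 + 2·4 + 1 —bump→ 5^(5 + 1) + 2·5^2 + 2·5 + 1 = 15686 —(−1)→ 15685
15685 —HB5→ 5^(5 + 1) + 2·5^2 + 2·5 —bump→ 6^(6 + 1) + 2·6^2 + 2·6 = 280020 —(−1)→ 280019
280019 —HB6→ 6^(6 + 1) + 2·6^2 + 6 + 5 —bump→ 7^(7 + 1) + 2·7^2 + 7 + 5 = 5764911 —(−1)→ 5764910
5764910 —HB7→ 7^(7 + 1) + 2·7^2 + 7 + 4 —bump→ 8^(8 + 1) + 2·8^2 + 8 + 4 = 134217868 —(−1)→ 134217867
134217867 —HB8→ 8^(8 + 1) + 2·8^2 + 8 + 3 —bump→ 9^(9 + 1) + 2·9^2 + 9 + 3 = 3486784575 —(−1)→ 3486784574

8^(8 + 1) + 2·8^2 + 8 + 3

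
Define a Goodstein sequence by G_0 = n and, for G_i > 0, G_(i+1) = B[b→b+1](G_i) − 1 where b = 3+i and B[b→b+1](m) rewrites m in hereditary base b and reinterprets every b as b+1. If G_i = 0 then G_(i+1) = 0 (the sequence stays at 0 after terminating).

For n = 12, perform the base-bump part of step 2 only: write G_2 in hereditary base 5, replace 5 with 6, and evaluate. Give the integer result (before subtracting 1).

12 —HB3→ 3^2 + 3 —bump→ 4^2 + 4 = 20 —(−1)→ 19
19 —HB4→ 4^2 + 3 —bump→ 5^2 + 3 = 28 —(−1)→ 27
27 —HB5→ 5^2 + 2 —bump→ 6^2 + 2 = 38 —(−1)→ 37

38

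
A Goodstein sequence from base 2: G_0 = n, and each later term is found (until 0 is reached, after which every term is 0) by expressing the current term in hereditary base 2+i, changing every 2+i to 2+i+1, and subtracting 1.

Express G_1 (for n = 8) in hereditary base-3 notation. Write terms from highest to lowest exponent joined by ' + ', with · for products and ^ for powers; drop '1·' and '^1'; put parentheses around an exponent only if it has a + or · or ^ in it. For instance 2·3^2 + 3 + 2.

i=0: 8 = 2^(2 + 1) (b=2); 2→3: 3^(3 + 1) = 81; 81−1 = 80
i=1: 80 = 2·3^3 + 2·3^2 + 2·3 + 2 (b=3); 3→4: 2·4^4 + 2·4^2 + 2·4 + 2 = 554; 554−1 = 553

2·3^3 + 2·3^2 + 2·3 + 2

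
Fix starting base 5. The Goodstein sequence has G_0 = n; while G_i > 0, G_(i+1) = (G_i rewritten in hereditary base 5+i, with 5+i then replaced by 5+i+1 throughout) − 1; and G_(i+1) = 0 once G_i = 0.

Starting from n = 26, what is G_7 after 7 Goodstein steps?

26 —HB5→ 5^2 + 1 —bump→ 6^2 + 1 = 37 —(−1)→ 36
36 —HB6→ 6^2 —bump→ 7^2 = 49 —(−1)→ 48
48 —HB7→ 6·7 + 6 —bump→ 6·8 + 6 = 54 —(−1)→ 53
53 —HB8→ 6·8 + 5 —bump→ 6·9 + 5 = 59 —(−1)→ 58
58 —HB9→ 6·9 + 4 —bump→ 6·10 + 4 = 64 —(−1)→ 63
63 —HB10→ 6·10 + 3 —bump→ 6·11 + 3 = 69 —(−1)→ 68
68 —HB11→ 6·11 + 2 —bump→ 6·12 + 2 = 74 —(−1)→ 73
73 —HB12→ 6·12 + 1 —bump→ 6·13 + 1 = 79 —(−1)→ 78

73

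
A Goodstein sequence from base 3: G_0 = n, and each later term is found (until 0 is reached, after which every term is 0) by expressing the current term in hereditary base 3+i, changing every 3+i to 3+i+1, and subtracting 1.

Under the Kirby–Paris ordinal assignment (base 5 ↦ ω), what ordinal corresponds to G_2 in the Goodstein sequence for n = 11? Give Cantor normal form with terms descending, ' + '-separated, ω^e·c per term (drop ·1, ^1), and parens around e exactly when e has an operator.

ω^2

G_0=11  [base 3] 3^2 + 2  →[3↦4]→  4^2 + 2 = 18  −1 ⇒ G_1=17
G_1=17  [base 4] 4^2 + 1  →[4↦5]→  5^2 + 1 = 26  −1 ⇒ G_2=25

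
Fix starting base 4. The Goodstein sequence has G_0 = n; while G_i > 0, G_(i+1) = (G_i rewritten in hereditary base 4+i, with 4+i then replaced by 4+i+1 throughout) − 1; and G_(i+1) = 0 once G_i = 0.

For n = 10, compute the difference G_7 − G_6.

0

[0] 10 ≡ 2·4 + 2 (base 4). Lift 5: 12. −1: 11.
[1] 11 ≡ 2·5 + 1 (base 5). Lift 6: 13. −1: 12.
[2] 12 ≡ 2·6 (base 6). Lift 7: 14. −1: 13.
[3] 13 ≡ 7 + 6 (base 7). Lift 8: 14. −1: 13.
[4] 13 ≡ 8 + 5 (base 8). Lift 9: 14. −1: 13.
[5] 13 ≡ 9 + 4 (base 9). Lift 10: 14. −1: 13.
[6] 13 ≡ 10 + 3 (base 10). Lift 11: 14. −1: 13.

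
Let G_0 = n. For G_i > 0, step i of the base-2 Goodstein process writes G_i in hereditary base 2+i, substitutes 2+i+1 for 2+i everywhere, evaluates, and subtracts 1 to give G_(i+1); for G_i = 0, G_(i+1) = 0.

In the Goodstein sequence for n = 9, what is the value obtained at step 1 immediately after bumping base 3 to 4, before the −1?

[0] 9 ≡ 2^(2 + 1) + 1 (base 2). Lift 3: 82. −1: 81.
[1] 81 ≡ 3^(3 + 1) (base 3). Lift 4: 1024. −1: 1023.

1024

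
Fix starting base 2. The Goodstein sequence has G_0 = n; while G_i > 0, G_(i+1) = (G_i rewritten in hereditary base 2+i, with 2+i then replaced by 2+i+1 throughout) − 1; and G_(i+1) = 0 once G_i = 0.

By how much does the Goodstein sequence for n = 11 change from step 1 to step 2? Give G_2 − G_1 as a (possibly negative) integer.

943

G_0 = 11. HB_2(11) = 2^(2 + 1) + 2 + 1. Bump = 85. G_1 = 84.
G_1 = 84. HB_3(84) = 3^(3 + 1) + 3. Bump = 1028. G_2 = 1027.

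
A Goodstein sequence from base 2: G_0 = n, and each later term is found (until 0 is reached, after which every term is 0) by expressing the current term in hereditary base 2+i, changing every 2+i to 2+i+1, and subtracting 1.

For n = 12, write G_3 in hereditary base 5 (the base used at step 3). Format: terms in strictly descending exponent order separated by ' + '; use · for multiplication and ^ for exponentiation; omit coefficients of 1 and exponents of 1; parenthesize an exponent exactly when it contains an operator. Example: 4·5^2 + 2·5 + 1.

5^(5 + 1) + 2·5^2 + 2·5

G_0 = 12. HB_2(12) = 2^(2 + 1) + 2^2. Bump = 108. G_1 = 107.
G_1 = 107. HB_3(107) = 3^(3 + 1) + 2·3^2 + 2·3 + 2. Bump = 1066. G_2 = 1065.
G_2 = 1065. HB_4(1065) = 4^(4 + 1) + 2·4^2 + 2·4 + 1. Bump = 15686. G_3 = 15685.
G_3 = 15685. HB_5(15685) = 5^(5 + 1) + 2·5^2 + 2·5. Bump = 280020. G_4 = 280019.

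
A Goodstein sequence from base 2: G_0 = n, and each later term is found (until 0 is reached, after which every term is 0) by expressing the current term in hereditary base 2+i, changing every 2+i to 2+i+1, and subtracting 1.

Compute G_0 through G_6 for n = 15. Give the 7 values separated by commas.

15, 111, 1283, 18752, 326593, 6588344, 150994943

[0] 15 ≡ 2^(2 + 1) + 2^2 + 2 + 1 (base 2). Lift 3: 112. −1: 111.
[1] 111 ≡ 3^(3 + 1) + 3^3 + 3 (base 3). Lift 4: 1284. −1: 1283.
[2] 1283 ≡ 4^(4 + 1) + 4^4 + 3 (base 4). Lift 5: 18753. −1: 18752.
[3] 18752 ≡ 5^(5 + 1) + 5^5 + 2 (base 5). Lift 6: 326594. −1: 326593.
[4] 326593 ≡ 6^(6 + 1) + 6^6 + 1 (base 6). Lift 7: 6588345. −1: 6588344.
[5] 6588344 ≡ 7^(7 + 1) + 7^7 (base 7). Lift 8: 150994944. −1: 150994943.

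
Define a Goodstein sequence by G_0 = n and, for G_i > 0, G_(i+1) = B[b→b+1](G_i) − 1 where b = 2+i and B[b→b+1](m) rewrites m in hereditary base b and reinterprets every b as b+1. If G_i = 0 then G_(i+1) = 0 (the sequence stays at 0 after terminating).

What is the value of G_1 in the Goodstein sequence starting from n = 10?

83

(0) 10|_2 = 2^(2 + 1) + 2 ↦ 3^(3 + 1) + 3|_3 = 84 ⇒ 83
(1) 83|_3 = 3^(3 + 1) + 2 ↦ 4^(4 + 1) + 2|_4 = 1026 ⇒ 1025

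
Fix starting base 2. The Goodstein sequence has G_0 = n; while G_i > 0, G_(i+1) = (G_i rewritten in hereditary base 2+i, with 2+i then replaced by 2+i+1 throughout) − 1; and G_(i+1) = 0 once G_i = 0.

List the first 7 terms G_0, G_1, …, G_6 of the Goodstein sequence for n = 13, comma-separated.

(0) 13|_2 = 2^(2 + 1) + 2^2 + 1 ↦ 3^(3 + 1) + 3^3 + 1|_3 = 109 ⇒ 108
(1) 108|_3 = 3^(3 + 1) + 3^3 ↦ 4^(4 + 1) + 4^4|_4 = 1280 ⇒ 1279
(2) 1279|_4 = 4^(4 + 1) + 3·4^3 + 3·4^2 + 3·4 + 3 ↦ 5^(5 + 1) + 3·5^3 + 3·5^2 + 3·5 + 3|_5 = 16093 ⇒ 16092
(3) 16092|_5 = 5^(5 + 1) + 3·5^3 + 3·5^2 + 3·5 + 2 ↦ 6^(6 + 1) + 3·6^3 + 3·6^2 + 3·6 + 2|_6 = 280712 ⇒ 280711
(4) 280711|_6 = 6^(6 + 1) + 3·6^3 + 3·6^2 + 3·6 + 1 ↦ 7^(7 + 1) + 3·7^3 + 3·7^2 + 3·7 + 1|_7 = 5765999 ⇒ 5765998
(5) 5765998|_7 = 7^(7 + 1) + 3·7^3 + 3·7^2 + 3·7 ↦ 8^(8 + 1) + 3·8^3 + 3·8^2 + 3·8|_8 = 134219480 ⇒ 134219479

13, 108, 1279, 16092, 280711, 5765998, 134219479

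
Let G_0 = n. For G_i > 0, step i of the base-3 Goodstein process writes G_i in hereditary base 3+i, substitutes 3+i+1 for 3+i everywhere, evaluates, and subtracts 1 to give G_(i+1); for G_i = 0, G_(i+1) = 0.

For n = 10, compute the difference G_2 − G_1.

10 —HB3→ 3^2 + 1 —bump→ 4^2 + 1 = 17 —(−1)→ 16
16 —HB4→ 4^2 —bump→ 5^2 = 25 —(−1)→ 24

8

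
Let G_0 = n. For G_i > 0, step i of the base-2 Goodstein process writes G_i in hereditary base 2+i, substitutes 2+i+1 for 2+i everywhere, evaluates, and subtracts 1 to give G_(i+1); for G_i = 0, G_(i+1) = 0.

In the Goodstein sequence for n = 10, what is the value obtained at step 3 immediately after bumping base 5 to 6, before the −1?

279936

G_0 = 10. HB_2(10) = 2^(2 + 1) + 2. Bump = 84. G_1 = 83.
G_1 = 83. HB_3(83) = 3^(3 + 1) + 2. Bump = 1026. G_2 = 1025.
G_2 = 1025. HB_4(1025) = 4^(4 + 1) + 1. Bump = 15626. G_3 = 15625.
G_3 = 15625. HB_5(15625) = 5^(5 + 1). Bump = 279936. G_4 = 279935.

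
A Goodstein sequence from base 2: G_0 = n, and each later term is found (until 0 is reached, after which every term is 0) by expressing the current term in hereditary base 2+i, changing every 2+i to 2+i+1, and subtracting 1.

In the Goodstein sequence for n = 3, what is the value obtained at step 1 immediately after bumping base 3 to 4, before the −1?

4

(0) 3|_2 = 2 + 1 ↦ 3 + 1|_3 = 4 ⇒ 3
(1) 3|_3 = 3 ↦ 4|_4 = 4 ⇒ 3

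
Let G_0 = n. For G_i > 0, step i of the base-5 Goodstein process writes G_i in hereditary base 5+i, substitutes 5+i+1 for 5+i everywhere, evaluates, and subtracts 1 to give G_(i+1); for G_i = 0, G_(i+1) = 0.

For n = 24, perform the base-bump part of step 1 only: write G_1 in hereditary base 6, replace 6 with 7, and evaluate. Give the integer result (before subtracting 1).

31

(0) 24|_5 = 4·5 + 4 ↦ 4·6 + 4|_6 = 28 ⇒ 27
(1) 27|_6 = 4·6 + 3 ↦ 4·7 + 3|_7 = 31 ⇒ 30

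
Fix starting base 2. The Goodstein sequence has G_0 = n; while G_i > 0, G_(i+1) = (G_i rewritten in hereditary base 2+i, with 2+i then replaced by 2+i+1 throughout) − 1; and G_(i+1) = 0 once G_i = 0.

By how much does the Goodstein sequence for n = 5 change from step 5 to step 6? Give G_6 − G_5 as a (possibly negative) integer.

step 0: 5 = 2^2 + 1; sub 3 for 2: 3^3 + 1; = 28; G_1 = 28−1 = 27
step 1: 27 = 3^3; sub 4 for 3: 4^4; = 256; G_2 = 256−1 = 255
step 2: 255 = 3·4^3 + 3·4^2 + 3·4 + 3; sub 5 for 4: 3·5^3 + 3·5^2 + 3·5 + 3; = 468; G_3 = 468−1 = 467
step 3: 467 = 3·5^3 + 3·5^2 + 3·5 + 2; sub 6 for 5: 3·6^3 + 3·6^2 + 3·6 + 2; = 776; G_4 = 776−1 = 775
step 4: 775 = 3·6^3 + 3·6^2 + 3·6 + 1; sub 7 for 6: 3·7^3 + 3·7^2 + 3·7 + 1; = 1198; G_5 = 1198−1 = 1197
step 5: 1197 = 3·7^3 + 3·7^2 + 3·7; sub 8 for 7: 3·8^3 + 3·8^2 + 3·8; = 1752; G_6 = 1752−1 = 1751

554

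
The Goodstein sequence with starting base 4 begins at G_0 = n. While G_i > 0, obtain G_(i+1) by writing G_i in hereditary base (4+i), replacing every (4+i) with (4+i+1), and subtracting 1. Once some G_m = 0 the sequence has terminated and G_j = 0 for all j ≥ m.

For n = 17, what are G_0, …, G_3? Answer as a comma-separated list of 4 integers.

G_0 = 17. HB_4(17) = 4^2 + 1. Bump = 26. G_1 = 25.
G_1 = 25. HB_5(25) = 5^2. Bump = 36. G_2 = 35.
G_2 = 35. HB_6(35) = 5·6 + 5. Bump = 40. G_3 = 39.

17, 25, 35, 39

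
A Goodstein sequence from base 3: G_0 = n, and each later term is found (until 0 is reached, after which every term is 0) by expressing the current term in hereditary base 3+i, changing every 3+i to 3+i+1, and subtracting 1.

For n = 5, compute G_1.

5

5 —HB3→ 3 + 2 —bump→ 4 + 2 = 6 —(−1)→ 5
5 —HB4→ 4 + 1 —bump→ 5 + 1 = 6 —(−1)→ 5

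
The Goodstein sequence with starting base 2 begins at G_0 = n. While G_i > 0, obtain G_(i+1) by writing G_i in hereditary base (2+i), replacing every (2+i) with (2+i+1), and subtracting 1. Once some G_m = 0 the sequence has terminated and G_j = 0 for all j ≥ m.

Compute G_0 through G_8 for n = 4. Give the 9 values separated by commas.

4, 26, 41, 60, 83, 109, 139, 173, 211

(0) 4|_2 = 2^2 ↦ 3^3|_3 = 27 ⇒ 26
(1) 26|_3 = 2·3^2 + 2·3 + 2 ↦ 2·4^2 + 2·4 + 2|_4 = 42 ⇒ 41
(2) 41|_4 = 2·4^2 + 2·4 + 1 ↦ 2·5^2 + 2·5 + 1|_5 = 61 ⇒ 60
(3) 60|_5 = 2·5^2 + 2·5 ↦ 2·6^2 + 2·6|_6 = 84 ⇒ 83
(4) 83|_6 = 2·6^2 + 6 + 5 ↦ 2·7^2 + 7 + 5|_7 = 110 ⇒ 109
(5) 109|_7 = 2·7^2 + 7 + 4 ↦ 2·8^2 + 8 + 4|_8 = 140 ⇒ 139
(6) 139|_8 = 2·8^2 + 8 + 3 ↦ 2·9^2 + 9 + 3|_9 = 174 ⇒ 173
(7) 173|_9 = 2·9^2 + 9 + 2 ↦ 2·10^2 + 10 + 2|_10 = 212 ⇒ 211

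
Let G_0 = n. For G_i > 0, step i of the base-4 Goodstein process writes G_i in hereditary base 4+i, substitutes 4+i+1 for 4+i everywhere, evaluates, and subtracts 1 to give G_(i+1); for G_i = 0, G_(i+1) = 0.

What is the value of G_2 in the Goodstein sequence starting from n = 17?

G_0=17  [base 4] 4^2 + 1  →[4↦5]→  5^2 + 1 = 26  −1 ⇒ G_1=25
G_1=25  [base 5] 5^2  →[5↦6]→  6^2 = 36  −1 ⇒ G_2=35
G_2=35  [base 6] 5·6 + 5  →[6↦7]→  5·7 + 5 = 40  −1 ⇒ G_3=39

35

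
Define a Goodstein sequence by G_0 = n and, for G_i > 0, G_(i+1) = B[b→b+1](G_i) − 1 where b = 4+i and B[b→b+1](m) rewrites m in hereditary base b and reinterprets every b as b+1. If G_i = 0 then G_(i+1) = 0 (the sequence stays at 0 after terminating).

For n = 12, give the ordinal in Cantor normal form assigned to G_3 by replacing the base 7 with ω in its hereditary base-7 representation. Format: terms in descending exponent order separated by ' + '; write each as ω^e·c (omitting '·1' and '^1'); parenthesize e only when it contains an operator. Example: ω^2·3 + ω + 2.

i=0: 12 = 3·4 (b=4); 4→5: 3·5 = 15; 15−1 = 14
i=1: 14 = 2·5 + 4 (b=5); 5→6: 2·6 + 4 = 16; 16−1 = 15
i=2: 15 = 2·6 + 3 (b=6); 6→7: 2·7 + 3 = 17; 17−1 = 16
i=3: 16 = 2·7 + 2 (b=7); 7→8: 2·8 + 2 = 18; 18−1 = 17

ω·2 + 2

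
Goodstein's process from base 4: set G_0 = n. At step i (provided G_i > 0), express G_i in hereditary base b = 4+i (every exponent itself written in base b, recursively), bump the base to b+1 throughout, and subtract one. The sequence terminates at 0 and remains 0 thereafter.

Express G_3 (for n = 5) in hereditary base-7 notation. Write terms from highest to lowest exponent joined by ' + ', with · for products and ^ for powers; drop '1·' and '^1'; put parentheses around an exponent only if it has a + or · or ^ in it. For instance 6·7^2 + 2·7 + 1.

base 4: 5 = 4 + 1; at 5: 5 + 1 = 6; next = 5
base 5: 5 = 5; at 6: 6 = 6; next = 5
base 6: 5 = 5; at 7: 5 = 5; next = 4
base 7: 4 = 4; at 8: 4 = 4; next = 3

4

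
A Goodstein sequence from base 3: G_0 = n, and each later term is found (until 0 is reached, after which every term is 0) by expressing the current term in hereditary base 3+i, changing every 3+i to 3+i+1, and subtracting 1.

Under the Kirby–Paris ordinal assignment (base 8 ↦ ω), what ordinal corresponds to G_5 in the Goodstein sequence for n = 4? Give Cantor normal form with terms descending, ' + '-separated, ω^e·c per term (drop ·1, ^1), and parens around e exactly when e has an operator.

1

4 —HB3→ 3 + 1 —bump→ 4 + 1 = 5 —(−1)→ 4
4 —HB4→ 4 —bump→ 5 = 5 —(−1)→ 4
4 —HB5→ 4 —bump→ 4 = 4 —(−1)→ 3
3 —HB6→ 3 —bump→ 3 = 3 —(−1)→ 2
2 —HB7→ 2 —bump→ 2 = 2 —(−1)→ 1
1 —HB8→ 1 —bump→ 1 = 1 —(−1)→ 0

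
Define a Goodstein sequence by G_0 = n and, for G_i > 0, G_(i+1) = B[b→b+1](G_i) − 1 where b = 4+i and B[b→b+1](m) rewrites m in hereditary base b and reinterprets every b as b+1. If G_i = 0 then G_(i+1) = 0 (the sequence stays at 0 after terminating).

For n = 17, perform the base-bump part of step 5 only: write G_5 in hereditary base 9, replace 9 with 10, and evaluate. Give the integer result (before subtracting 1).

17 —HB4→ 4^2 + 1 —bump→ 5^2 + 1 = 26 —(−1)→ 25
25 —HB5→ 5^2 —bump→ 6^2 = 36 —(−1)→ 35
35 —HB6→ 5·6 + 5 —bump→ 5·7 + 5 = 40 —(−1)→ 39
39 —HB7→ 5·7 + 4 —bump→ 5·8 + 4 = 44 —(−1)→ 43
43 —HB8→ 5·8 + 3 —bump→ 5·9 + 3 = 48 —(−1)→ 47
47 —HB9→ 5·9 + 2 —bump→ 5·10 + 2 = 52 —(−1)→ 51

52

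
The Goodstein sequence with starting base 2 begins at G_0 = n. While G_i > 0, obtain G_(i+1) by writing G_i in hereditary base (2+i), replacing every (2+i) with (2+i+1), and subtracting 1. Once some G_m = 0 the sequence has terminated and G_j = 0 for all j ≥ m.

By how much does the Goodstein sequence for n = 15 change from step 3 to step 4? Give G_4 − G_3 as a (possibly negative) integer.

307841

step 0: 15 = 2^(2 + 1) + 2^2 + 2 + 1; sub 3 for 2: 3^(3 + 1) + 3^3 + 3 + 1; = 112; G_1 = 112−1 = 111
step 1: 111 = 3^(3 + 1) + 3^3 + 3; sub 4 for 3: 4^(4 + 1) + 4^4 + 4; = 1284; G_2 = 1284−1 = 1283
step 2: 1283 = 4^(4 + 1) + 4^4 + 3; sub 5 for 4: 5^(5 + 1) + 5^5 + 3; = 18753; G_3 = 18753−1 = 18752
step 3: 18752 = 5^(5 + 1) + 5^5 + 2; sub 6 for 5: 6^(6 + 1) + 6^6 + 2; = 326594; G_4 = 326594−1 = 326593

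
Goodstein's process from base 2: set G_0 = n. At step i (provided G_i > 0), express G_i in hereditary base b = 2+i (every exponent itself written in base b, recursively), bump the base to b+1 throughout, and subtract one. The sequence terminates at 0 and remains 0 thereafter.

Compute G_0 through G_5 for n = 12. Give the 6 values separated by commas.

[0] 12 ≡ 2^(2 + 1) + 2^2 (base 2). Lift 3: 108. −1: 107.
[1] 107 ≡ 3^(3 + 1) + 2·3^2 + 2·3 + 2 (base 3). Lift 4: 1066. −1: 1065.
[2] 1065 ≡ 4^(4 + 1) + 2·4^2 + 2·4 + 1 (base 4). Lift 5: 15686. −1: 15685.
[3] 15685 ≡ 5^(5 + 1) + 2·5^2 + 2·5 (base 5). Lift 6: 280020. −1: 280019.
[4] 280019 ≡ 6^(6 + 1) + 2·6^2 + 6 + 5 (base 6). Lift 7: 5764911. −1: 5764910.

12, 107, 1065, 15685, 280019, 5764910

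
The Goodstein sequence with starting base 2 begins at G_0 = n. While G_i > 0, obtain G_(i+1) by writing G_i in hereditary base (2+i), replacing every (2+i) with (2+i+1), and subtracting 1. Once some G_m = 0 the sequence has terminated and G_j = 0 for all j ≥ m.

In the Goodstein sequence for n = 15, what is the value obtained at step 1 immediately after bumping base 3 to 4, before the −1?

1284

G_0 = 15. HB_2(15) = 2^(2 + 1) + 2^2 + 2 + 1. Bump = 112. G_1 = 111.
G_1 = 111. HB_3(111) = 3^(3 + 1) + 3^3 + 3. Bump = 1284. G_2 = 1283.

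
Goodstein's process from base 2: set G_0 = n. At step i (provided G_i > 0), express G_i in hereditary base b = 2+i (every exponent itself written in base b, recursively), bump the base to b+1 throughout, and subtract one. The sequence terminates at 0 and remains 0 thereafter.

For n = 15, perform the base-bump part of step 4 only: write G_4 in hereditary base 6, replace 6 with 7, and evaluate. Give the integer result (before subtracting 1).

6588345

step 0: 15 = 2^(2 + 1) + 2^2 + 2 + 1; sub 3 for 2: 3^(3 + 1) + 3^3 + 3 + 1; = 112; G_1 = 112−1 = 111
step 1: 111 = 3^(3 + 1) + 3^3 + 3; sub 4 for 3: 4^(4 + 1) + 4^4 + 4; = 1284; G_2 = 1284−1 = 1283
step 2: 1283 = 4^(4 + 1) + 4^4 + 3; sub 5 for 4: 5^(5 + 1) + 5^5 + 3; = 18753; G_3 = 18753−1 = 18752
step 3: 18752 = 5^(5 + 1) + 5^5 + 2; sub 6 for 5: 6^(6 + 1) + 6^6 + 2; = 326594; G_4 = 326594−1 = 326593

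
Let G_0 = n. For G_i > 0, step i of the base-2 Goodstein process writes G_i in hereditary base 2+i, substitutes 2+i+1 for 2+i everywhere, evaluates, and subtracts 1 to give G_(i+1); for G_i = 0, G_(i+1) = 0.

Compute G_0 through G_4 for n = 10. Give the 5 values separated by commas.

step 0: 10 = 2^(2 + 1) + 2; sub 3 for 2: 3^(3 + 1) + 3; = 84; G_1 = 84−1 = 83
step 1: 83 = 3^(3 + 1) + 2; sub 4 for 3: 4^(4 + 1) + 2; = 1026; G_2 = 1026−1 = 1025
step 2: 1025 = 4^(4 + 1) + 1; sub 5 for 4: 5^(5 + 1) + 1; = 15626; G_3 = 15626−1 = 15625
step 3: 15625 = 5^(5 + 1); sub 6 for 5: 6^(6 + 1); = 279936; G_4 = 279936−1 = 279935

10, 83, 1025, 15625, 279935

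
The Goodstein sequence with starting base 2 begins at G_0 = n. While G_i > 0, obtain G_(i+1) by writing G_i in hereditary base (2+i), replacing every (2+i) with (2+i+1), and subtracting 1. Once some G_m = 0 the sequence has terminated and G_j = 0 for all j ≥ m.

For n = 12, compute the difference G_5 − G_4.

5484891

i=0: 12 = 2^(2 + 1) + 2^2 (b=2); 2→3: 3^(3 + 1) + 3^3 = 108; 108−1 = 107
i=1: 107 = 3^(3 + 1) + 2·3^2 + 2·3 + 2 (b=3); 3→4: 4^(4 + 1) + 2·4^2 + 2·4 + 2 = 1066; 1066−1 = 1065
i=2: 1065 = 4^(4 + 1) + 2·4^2 + 2·4 + 1 (b=4); 4→5: 5^(5 + 1) + 2·5^2 + 2·5 + 1 = 15686; 15686−1 = 15685
i=3: 15685 = 5^(5 + 1) + 2·5^2 + 2·5 (b=5); 5→6: 6^(6 + 1) + 2·6^2 + 2·6 = 280020; 280020−1 = 280019
i=4: 280019 = 6^(6 + 1) + 2·6^2 + 6 + 5 (b=6); 6→7: 7^(7 + 1) + 2·7^2 + 7 + 5 = 5764911; 5764911−1 = 5764910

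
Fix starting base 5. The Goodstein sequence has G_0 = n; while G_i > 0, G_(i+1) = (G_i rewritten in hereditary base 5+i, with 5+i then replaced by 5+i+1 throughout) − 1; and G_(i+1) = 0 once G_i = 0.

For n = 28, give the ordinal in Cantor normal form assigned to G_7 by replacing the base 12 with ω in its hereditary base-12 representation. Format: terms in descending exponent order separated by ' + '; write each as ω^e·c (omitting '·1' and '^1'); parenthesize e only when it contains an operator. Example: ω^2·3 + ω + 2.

ω·8 + 5

G_0 = 28. HB_5(28) = 5^2 + 3. Bump = 39. G_1 = 38.
G_1 = 38. HB_6(38) = 6^2 + 2. Bump = 51. G_2 = 50.
G_2 = 50. HB_7(50) = 7^2 + 1. Bump = 65. G_3 = 64.
G_3 = 64. HB_8(64) = 8^2. Bump = 81. G_4 = 80.
G_4 = 80. HB_9(80) = 8·9 + 8. Bump = 88. G_5 = 87.
G_5 = 87. HB_10(87) = 8·10 + 7. Bump = 95. G_6 = 94.
G_6 = 94. HB_11(94) = 8·11 + 6. Bump = 102. G_7 = 101.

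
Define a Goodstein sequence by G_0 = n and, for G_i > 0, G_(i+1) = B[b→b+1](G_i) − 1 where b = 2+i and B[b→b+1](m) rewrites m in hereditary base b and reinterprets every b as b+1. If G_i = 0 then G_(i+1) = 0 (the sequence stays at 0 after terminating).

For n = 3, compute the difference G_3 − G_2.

[0] 3 ≡ 2 + 1 (base 2). Lift 3: 4. −1: 3.
[1] 3 ≡ 3 (base 3). Lift 4: 4. −1: 3.
[2] 3 ≡ 3 (base 4). Lift 5: 3. −1: 2.

-1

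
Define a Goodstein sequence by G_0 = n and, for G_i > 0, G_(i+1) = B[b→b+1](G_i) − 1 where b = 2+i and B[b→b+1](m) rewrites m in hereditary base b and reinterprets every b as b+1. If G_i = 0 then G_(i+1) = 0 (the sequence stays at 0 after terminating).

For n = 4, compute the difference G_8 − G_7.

38

base 2: 4 = 2^2; at 3: 3^3 = 27; next = 26
base 3: 26 = 2·3^2 + 2·3 + 2; at 4: 2·4^2 + 2·4 + 2 = 42; next = 41
base 4: 41 = 2·4^2 + 2·4 + 1; at 5: 2·5^2 + 2·5 + 1 = 61; next = 60
base 5: 60 = 2·5^2 + 2·5; at 6: 2·6^2 + 2·6 = 84; next = 83
base 6: 83 = 2·6^2 + 6 + 5; at 7: 2·7^2 + 7 + 5 = 110; next = 109
base 7: 109 = 2·7^2 + 7 + 4; at 8: 2·8^2 + 8 + 4 = 140; next = 139
base 8: 139 = 2·8^2 + 8 + 3; at 9: 2·9^2 + 9 + 3 = 174; next = 173
base 9: 173 = 2·9^2 + 9 + 2; at 10: 2·10^2 + 10 + 2 = 212; next = 211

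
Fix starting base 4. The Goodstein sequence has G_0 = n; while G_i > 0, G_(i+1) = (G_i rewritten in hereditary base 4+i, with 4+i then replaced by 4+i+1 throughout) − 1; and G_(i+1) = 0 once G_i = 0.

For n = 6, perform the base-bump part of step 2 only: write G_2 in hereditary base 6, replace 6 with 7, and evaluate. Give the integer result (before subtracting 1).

7

G_0=6  [base 4] 4 + 2  →[4↦5]→  5 + 2 = 7  −1 ⇒ G_1=6
G_1=6  [base 5] 5 + 1  →[5↦6]→  6 + 1 = 7  −1 ⇒ G_2=6
G_2=6  [base 6] 6  →[6↦7]→  7 = 7  −1 ⇒ G_3=6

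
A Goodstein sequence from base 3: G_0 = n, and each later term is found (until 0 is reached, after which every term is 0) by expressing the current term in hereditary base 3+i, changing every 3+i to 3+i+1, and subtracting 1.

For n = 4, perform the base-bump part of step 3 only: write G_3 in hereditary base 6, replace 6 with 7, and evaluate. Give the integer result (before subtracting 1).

3

4 —HB3→ 3 + 1 —bump→ 4 + 1 = 5 —(−1)→ 4
4 —HB4→ 4 —bump→ 5 = 5 —(−1)→ 4
4 —HB5→ 4 —bump→ 4 = 4 —(−1)→ 3
3 —HB6→ 3 —bump→ 3 = 3 —(−1)→ 2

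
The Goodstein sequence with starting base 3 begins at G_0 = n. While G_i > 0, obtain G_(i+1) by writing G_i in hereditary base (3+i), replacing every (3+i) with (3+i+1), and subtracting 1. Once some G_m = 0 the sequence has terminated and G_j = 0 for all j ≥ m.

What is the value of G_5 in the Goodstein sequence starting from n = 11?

43

base 3: 11 = 3^2 + 2; at 4: 4^2 + 2 = 18; next = 17
base 4: 17 = 4^2 + 1; at 5: 5^2 + 1 = 26; next = 25
base 5: 25 = 5^2; at 6: 6^2 = 36; next = 35
base 6: 35 = 5·6 + 5; at 7: 5·7 + 5 = 40; next = 39
base 7: 39 = 5·7 + 4; at 8: 5·8 + 4 = 44; next = 43
base 8: 43 = 5·8 + 3; at 9: 5·9 + 3 = 48; next = 47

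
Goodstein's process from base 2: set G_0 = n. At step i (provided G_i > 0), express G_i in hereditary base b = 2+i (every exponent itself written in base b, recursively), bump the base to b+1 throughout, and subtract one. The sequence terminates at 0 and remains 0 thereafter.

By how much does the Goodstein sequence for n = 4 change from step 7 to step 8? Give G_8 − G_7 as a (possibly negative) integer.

(0) 4|_2 = 2^2 ↦ 3^3|_3 = 27 ⇒ 26
(1) 26|_3 = 2·3^2 + 2·3 + 2 ↦ 2·4^2 + 2·4 + 2|_4 = 42 ⇒ 41
(2) 41|_4 = 2·4^2 + 2·4 + 1 ↦ 2·5^2 + 2·5 + 1|_5 = 61 ⇒ 60
(3) 60|_5 = 2·5^2 + 2·5 ↦ 2·6^2 + 2·6|_6 = 84 ⇒ 83
(4) 83|_6 = 2·6^2 + 6 + 5 ↦ 2·7^2 + 7 + 5|_7 = 110 ⇒ 109
(5) 109|_7 = 2·7^2 + 7 + 4 ↦ 2·8^2 + 8 + 4|_8 = 140 ⇒ 139
(6) 139|_8 = 2·8^2 + 8 + 3 ↦ 2·9^2 + 9 + 3|_9 = 174 ⇒ 173
(7) 173|_9 = 2·9^2 + 9 + 2 ↦ 2·10^2 + 10 + 2|_10 = 212 ⇒ 211

38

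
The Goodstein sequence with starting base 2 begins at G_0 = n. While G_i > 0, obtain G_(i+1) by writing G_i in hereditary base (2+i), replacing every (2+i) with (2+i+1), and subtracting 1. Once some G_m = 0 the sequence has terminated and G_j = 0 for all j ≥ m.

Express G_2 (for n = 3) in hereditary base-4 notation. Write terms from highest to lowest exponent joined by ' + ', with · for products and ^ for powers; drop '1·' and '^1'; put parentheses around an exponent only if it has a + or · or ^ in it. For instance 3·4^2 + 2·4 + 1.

3

i=0: 3 = 2 + 1 (b=2); 2→3: 3 + 1 = 4; 4−1 = 3
i=1: 3 = 3 (b=3); 3→4: 4 = 4; 4−1 = 3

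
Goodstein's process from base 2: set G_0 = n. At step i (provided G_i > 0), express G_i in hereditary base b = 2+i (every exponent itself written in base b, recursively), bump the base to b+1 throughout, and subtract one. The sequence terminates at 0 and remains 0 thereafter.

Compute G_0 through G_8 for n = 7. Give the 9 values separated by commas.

7, 30, 259, 3127, 46657, 823543, 16777215, 37665879, 77777775

base 2: 7 = 2^2 + 2 + 1; at 3: 3^3 + 3 + 1 = 31; next = 30
base 3: 30 = 3^3 + 3; at 4: 4^4 + 4 = 260; next = 259
base 4: 259 = 4^4 + 3; at 5: 5^5 + 3 = 3128; next = 3127
base 5: 3127 = 5^5 + 2; at 6: 6^6 + 2 = 46658; next = 46657
base 6: 46657 = 6^6 + 1; at 7: 7^7 + 1 = 823544; next = 823543
base 7: 823543 = 7^7; at 8: 8^8 = 16777216; next = 16777215
base 8: 16777215 = 7·8^7 + 7·8^6 + 7·8^5 + 7·8^4 + 7·8^3 + 7·8^2 + 7·8 + 7; at 9: 7·9^7 + 7·9^6 + 7·9^5 + 7·9^4 + 7·9^3 + 7·9^2 + 7·9 + 7 = 37665880; next = 37665879
base 9: 37665879 = 7·9^7 + 7·9^6 + 7·9^5 + 7·9^4 + 7·9^3 + 7·9^2 + 7·9 + 6; at 10: 7·10^7 + 7·10^6 + 7·10^5 + 7·10^4 + 7·10^3 + 7·10^2 + 7·10 + 6 = 77777776; next = 77777775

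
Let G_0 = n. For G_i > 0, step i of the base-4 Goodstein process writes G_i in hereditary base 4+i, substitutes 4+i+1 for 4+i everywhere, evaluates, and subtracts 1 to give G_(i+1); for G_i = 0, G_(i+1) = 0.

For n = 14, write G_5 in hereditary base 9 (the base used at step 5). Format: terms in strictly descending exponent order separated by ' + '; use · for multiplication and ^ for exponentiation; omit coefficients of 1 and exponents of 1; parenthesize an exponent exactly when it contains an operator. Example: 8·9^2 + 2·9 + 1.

2·9 + 4

G_0=14  [base 4] 3·4 + 2  →[4↦5]→  3·5 + 2 = 17  −1 ⇒ G_1=16
G_1=16  [base 5] 3·5 + 1  →[5↦6]→  3·6 + 1 = 19  −1 ⇒ G_2=18
G_2=18  [base 6] 3·6  →[6↦7]→  3·7 = 21  −1 ⇒ G_3=20
G_3=20  [base 7] 2·7 + 6  →[7↦8]→  2·8 + 6 = 22  −1 ⇒ G_4=21
G_4=21  [base 8] 2·8 + 5  →[8↦9]→  2·9 + 5 = 23  −1 ⇒ G_5=22
G_5=22  [base 9] 2·9 + 4  →[9↦10]→  2·10 + 4 = 24  −1 ⇒ G_6=23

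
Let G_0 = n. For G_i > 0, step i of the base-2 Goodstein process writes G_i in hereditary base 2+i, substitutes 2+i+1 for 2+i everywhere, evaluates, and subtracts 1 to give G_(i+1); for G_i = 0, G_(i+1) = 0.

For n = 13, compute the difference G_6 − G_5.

128453481

(0) 13|_2 = 2^(2 + 1) + 2^2 + 1 ↦ 3^(3 + 1) + 3^3 + 1|_3 = 109 ⇒ 108
(1) 108|_3 = 3^(3 + 1) + 3^3 ↦ 4^(4 + 1) + 4^4|_4 = 1280 ⇒ 1279
(2) 1279|_4 = 4^(4 + 1) + 3·4^3 + 3·4^2 + 3·4 + 3 ↦ 5^(5 + 1) + 3·5^3 + 3·5^2 + 3·5 + 3|_5 = 16093 ⇒ 16092
(3) 16092|_5 = 5^(5 + 1) + 3·5^3 + 3·5^2 + 3·5 + 2 ↦ 6^(6 + 1) + 3·6^3 + 3·6^2 + 3·6 + 2|_6 = 280712 ⇒ 280711
(4) 280711|_6 = 6^(6 + 1) + 3·6^3 + 3·6^2 + 3·6 + 1 ↦ 7^(7 + 1) + 3·7^3 + 3·7^2 + 3·7 + 1|_7 = 5765999 ⇒ 5765998
(5) 5765998|_7 = 7^(7 + 1) + 3·7^3 + 3·7^2 + 3·7 ↦ 8^(8 + 1) + 3·8^3 + 3·8^2 + 3·8|_8 = 134219480 ⇒ 134219479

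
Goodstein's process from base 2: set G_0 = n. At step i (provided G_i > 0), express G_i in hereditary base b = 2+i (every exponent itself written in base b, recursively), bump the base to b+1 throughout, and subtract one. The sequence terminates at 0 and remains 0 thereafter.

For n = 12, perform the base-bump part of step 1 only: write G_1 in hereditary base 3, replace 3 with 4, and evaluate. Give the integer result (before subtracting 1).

i=0: 12 = 2^(2 + 1) + 2^2 (b=2); 2→3: 3^(3 + 1) + 3^3 = 108; 108−1 = 107
i=1: 107 = 3^(3 + 1) + 2·3^2 + 2·3 + 2 (b=3); 3→4: 4^(4 + 1) + 2·4^2 + 2·4 + 2 = 1066; 1066−1 = 1065

1066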